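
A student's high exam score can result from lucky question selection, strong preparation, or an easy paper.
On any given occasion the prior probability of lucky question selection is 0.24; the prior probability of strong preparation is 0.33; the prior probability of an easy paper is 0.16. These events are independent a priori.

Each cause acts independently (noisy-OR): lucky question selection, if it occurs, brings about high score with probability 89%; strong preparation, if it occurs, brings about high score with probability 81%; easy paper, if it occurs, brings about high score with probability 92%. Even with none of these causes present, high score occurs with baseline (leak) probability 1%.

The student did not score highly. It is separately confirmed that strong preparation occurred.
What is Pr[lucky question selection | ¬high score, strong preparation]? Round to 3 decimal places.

Under noisy-OR, P(high score | causes) = 1 − (1−0.01)·∏(1−qᵢ) over the active causes.
For the numerator, keep only lucky question selection=true terms: 0.004171 + 0.000064 = 0.004235
Denominator P(¬high score | strong preparation): 0.1881×0.76×0.84 + 0.015048×0.76×0.16 + 0.020691×0.24×0.84 + 0.001655×0.24×0.16 = 0.126148
P(lucky question selection | ¬high score, strong preparation) = 0.004235/0.126148 ≈ 0.034

Pr[lucky question selection | ¬high score, strong preparation] ≈ 0.034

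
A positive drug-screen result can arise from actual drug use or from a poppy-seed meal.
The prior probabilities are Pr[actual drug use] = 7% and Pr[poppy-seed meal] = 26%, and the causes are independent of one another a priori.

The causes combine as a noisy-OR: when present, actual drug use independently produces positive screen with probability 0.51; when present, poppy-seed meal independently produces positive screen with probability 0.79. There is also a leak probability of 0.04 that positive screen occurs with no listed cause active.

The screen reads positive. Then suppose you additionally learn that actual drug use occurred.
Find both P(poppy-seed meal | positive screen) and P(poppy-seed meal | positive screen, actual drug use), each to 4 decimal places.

P(poppy-seed meal | positive screen) ≈ 0.7921; P(poppy-seed meal | positive screen, actual drug use) ≈ 0.3742

Under noisy-OR, P(positive screen | causes) = 1 − (1−0.04)·∏(1−qᵢ) over the active causes.
P(positive screen) = 0.04·0.93·0.74 + 0.7984·0.93·0.26 + 0.5296·0.07·0.74 + 0.901216·0.07·0.26 = 0.027528 + 0.193053 + 0.027433 + 0.016402 = 0.264416
The poppy-seed meal-present share is 0.193053 + 0.016402 = 0.209455.
P(poppy-seed meal | positive screen) = 0.209455 / 0.264416 ≈ 0.7921

Now condition on the additional information:
Enumerate both values of poppy-seed meal and weight by the priors:
  P(positive screen | actual drug use) = 0.5296*0.74 + 0.901216*0.26
        = 0.391904 + 0.234316 = 0.626220
The terms with poppy-seed meal present sum to 0.234316, so
  P(poppy-seed meal | positive screen, actual drug use) = 0.234316 / 0.626220 ≈ 0.3742
The drop from 0.7921 to 0.3742 is the explaining-away (discounting) effect.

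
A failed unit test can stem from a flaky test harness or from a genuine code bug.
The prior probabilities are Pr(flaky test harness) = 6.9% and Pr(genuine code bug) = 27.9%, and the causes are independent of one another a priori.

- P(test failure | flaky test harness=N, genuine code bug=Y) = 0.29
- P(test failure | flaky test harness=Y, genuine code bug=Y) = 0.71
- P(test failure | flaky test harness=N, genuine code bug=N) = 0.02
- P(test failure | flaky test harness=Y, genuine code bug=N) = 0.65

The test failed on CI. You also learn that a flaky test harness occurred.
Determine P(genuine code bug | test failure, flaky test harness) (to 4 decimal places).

P(genuine code bug | test failure, flaky test harness) ≈ 0.2971

Sum P(test failure|·) weighted by the priors over both values of genuine code bug:
  P(test failure | flaky test harness) = 0.65·0.721 + 0.71·0.279
        = 0.468650 + 0.198090 = 0.666740
Configurations with genuine code bug contribute 0.198090, so
  P(genuine code bug | test failure, flaky test harness) = 0.198090 / 0.666740 ≈ 0.2971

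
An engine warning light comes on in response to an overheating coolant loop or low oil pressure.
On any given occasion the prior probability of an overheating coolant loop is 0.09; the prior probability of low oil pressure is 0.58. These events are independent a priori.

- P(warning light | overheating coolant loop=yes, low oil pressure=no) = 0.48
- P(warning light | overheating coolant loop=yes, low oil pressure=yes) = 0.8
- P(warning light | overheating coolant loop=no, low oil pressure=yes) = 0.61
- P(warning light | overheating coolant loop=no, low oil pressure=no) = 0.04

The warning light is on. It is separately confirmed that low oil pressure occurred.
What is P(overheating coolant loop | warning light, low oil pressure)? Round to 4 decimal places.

Weight on overheating coolant loop=true, given the evidence: 0.8·0.09 = 0.072000
Denominator P(warning light | low oil pressure): 0.61·0.91 + 0.8·0.09 = 0.627100
Posterior = 0.072000 / 0.627100 ≈ 0.1148

P(overheating coolant loop | warning light, low oil pressure) ≈ 0.1148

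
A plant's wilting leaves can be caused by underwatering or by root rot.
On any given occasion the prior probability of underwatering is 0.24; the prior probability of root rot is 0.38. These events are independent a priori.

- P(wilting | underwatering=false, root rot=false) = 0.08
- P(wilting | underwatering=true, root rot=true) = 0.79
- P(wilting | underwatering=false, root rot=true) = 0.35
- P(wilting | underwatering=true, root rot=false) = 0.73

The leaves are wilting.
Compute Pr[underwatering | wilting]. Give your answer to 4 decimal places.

Weight on underwatering=true, given the evidence: 0.108624 + 0.072048 = 0.180672
Denominator P(wilting): 0.08×0.76×0.62 + 0.35×0.76×0.38 + 0.73×0.24×0.62 + 0.79×0.24×0.38 = 0.319448
P(underwatering | wilting) = 0.180672/0.319448 ≈ 0.5656

Pr[underwatering | wilting] ≈ 0.5656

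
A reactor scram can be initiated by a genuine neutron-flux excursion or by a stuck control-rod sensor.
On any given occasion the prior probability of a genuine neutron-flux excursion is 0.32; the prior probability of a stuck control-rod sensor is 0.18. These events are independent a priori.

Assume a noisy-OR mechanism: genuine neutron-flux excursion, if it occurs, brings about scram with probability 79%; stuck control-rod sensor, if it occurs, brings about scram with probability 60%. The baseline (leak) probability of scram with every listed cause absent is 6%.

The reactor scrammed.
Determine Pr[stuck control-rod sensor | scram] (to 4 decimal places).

Under noisy-OR, P(scram | causes) = 1 − (1−0.06)·∏(1−qᵢ) over the active causes.
By total probability over the 4 (genuine neutron-flux excursion, stuck control-rod sensor) configurations:
  P(scram) = 0.06·0.68·0.82 + 0.624·0.68·0.18 + 0.8026·0.32·0.82 + 0.92104·0.32·0.18
        = 0.033456 + 0.076378 + 0.210602 + 0.053052 = 0.373488
The terms with stuck control-rod sensor present sum to 0.129430, so
  P(stuck control-rod sensor | scram) = 0.129430 / 0.373488 ≈ 0.3465

Pr[stuck control-rod sensor | scram] ≈ 0.3465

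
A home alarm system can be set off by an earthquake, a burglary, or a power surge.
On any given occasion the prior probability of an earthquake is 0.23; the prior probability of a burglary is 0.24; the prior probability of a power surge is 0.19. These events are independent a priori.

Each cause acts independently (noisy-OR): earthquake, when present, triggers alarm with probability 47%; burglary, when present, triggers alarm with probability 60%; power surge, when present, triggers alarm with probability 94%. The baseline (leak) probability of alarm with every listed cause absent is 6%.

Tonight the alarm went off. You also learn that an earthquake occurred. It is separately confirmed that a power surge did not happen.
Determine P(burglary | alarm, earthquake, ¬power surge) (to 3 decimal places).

P(burglary | alarm, earthquake, ¬power surge) ≈ 0.335

Under noisy-OR, P(alarm | causes) = 1 − (1−0.06)·∏(1−qᵢ) over the active causes.
P(alarm | earthquake, ¬power surge) = 0.5018·0.76 + 0.80072·0.24 = 0.381368 + 0.192173 = 0.573541
The burglary-present share is 0.80072·0.24 = 0.192173.
So P(burglary | alarm, earthquake, ¬power surge) = 0.192173/0.573541 ≈ 0.335.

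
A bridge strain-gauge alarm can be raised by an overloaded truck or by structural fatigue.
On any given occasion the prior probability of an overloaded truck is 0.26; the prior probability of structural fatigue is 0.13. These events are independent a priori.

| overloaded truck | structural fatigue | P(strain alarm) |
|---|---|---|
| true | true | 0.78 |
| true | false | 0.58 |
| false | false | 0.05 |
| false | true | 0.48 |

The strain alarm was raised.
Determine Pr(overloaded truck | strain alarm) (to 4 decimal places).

P(strain alarm) = 0.05×0.74×0.87 + 0.48×0.74×0.13 + 0.58×0.26×0.87 + 0.78×0.26×0.13 = 0.032190 + 0.046176 + 0.131196 + 0.026364 = 0.235926
Of this, 0.157560 comes from 0.131196 + 0.026364 (the overloaded truck=true cases).
Hence the posterior is 0.157560/0.235926 ≈ 0.6678.

Pr(overloaded truck | strain alarm) ≈ 0.6678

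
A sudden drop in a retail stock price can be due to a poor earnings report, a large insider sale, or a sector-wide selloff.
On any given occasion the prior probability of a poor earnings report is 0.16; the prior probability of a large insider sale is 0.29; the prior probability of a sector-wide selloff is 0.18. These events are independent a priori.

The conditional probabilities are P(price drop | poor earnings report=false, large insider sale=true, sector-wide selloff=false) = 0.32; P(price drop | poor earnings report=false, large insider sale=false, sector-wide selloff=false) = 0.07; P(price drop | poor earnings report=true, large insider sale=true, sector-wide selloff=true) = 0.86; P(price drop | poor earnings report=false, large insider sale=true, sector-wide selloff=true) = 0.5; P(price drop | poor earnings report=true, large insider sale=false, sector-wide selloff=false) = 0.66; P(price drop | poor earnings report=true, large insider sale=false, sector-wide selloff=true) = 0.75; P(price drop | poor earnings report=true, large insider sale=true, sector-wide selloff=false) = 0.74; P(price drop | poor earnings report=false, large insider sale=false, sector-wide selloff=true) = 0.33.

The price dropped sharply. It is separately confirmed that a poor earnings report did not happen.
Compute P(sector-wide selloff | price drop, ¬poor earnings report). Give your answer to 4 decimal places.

For the numerator, keep only sector-wide selloff=true terms: 0.042174 + 0.026100 = 0.068274
The normalizing constant is 0.07×0.71×0.82 + 0.33×0.71×0.18 + 0.32×0.29×0.82 + 0.5×0.29×0.18 = 0.185124
P(sector-wide selloff | price drop, ¬poor earnings report) = 0.068274/0.185124 ≈ 0.3688

P(sector-wide selloff | price drop, ¬poor earnings report) ≈ 0.3688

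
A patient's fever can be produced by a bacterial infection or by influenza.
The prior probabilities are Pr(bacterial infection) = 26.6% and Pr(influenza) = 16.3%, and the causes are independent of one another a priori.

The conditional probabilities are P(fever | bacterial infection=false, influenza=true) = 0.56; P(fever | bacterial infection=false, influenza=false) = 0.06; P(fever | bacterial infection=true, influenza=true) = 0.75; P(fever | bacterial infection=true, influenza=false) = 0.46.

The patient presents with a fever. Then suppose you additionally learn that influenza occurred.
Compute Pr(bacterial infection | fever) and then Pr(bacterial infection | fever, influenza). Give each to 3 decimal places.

Pr(bacterial infection | fever) ≈ 0.565; Pr(bacterial infection | fever, influenza) ≈ 0.327

Sum P(fever|·) weighted by the priors over the 4 (bacterial infection, influenza) configurations:
  P(fever) = 0.06×0.734×0.837 + 0.56×0.734×0.163 + 0.46×0.266×0.837 + 0.75×0.266×0.163
        = 0.036861 + 0.067000 + 0.102415 + 0.032519 = 0.238795
Keeping only the bacterial infection-present terms gives 0.134934, so
  P(bacterial infection | fever) = 0.134934 / 0.238795 ≈ 0.565

Now also conditioning on influenza=true:
Enumerate both values of bacterial infection and weight by the priors:
  P(fever | influenza) = 0.56·0.734 + 0.75·0.266
        = 0.411040 + 0.199500 = 0.610540
The terms with bacterial infection present sum to 0.199500, so
  P(bacterial infection | fever, influenza) = 0.199500 / 0.610540 ≈ 0.327
This is intercausal reasoning (explaining away): once influenza accounts for the fever, bacterial infection becomes less likely.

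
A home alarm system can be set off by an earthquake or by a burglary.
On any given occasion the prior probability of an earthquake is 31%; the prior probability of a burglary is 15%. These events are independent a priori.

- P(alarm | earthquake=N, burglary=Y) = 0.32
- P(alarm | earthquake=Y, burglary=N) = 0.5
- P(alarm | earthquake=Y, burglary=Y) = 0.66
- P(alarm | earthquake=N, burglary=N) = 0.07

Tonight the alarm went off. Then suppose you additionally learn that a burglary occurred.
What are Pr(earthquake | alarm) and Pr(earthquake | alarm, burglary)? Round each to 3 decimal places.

Pr(earthquake | alarm) ≈ 0.687; Pr(earthquake | alarm, burglary) ≈ 0.481

By total probability over the 4 (earthquake, burglary) configurations:
  P(alarm) = 0.07·0.69·0.85 + 0.32·0.69·0.15 + 0.5·0.31·0.85 + 0.66·0.31·0.15
        = 0.041055 + 0.033120 + 0.131750 + 0.030690 = 0.236615
Configurations with earthquake contribute 0.162440, so
  P(earthquake | alarm) = 0.162440 / 0.236615 ≈ 0.687

With the extra evidence:
Weight on earthquake=true, given the evidence: 0.66×0.31 = 0.204600
Denominator P(alarm | burglary): 0.32×0.69 + 0.66×0.31 = 0.425400
Posterior = 0.204600 / 0.425400 ≈ 0.481
The drop from 0.687 to 0.481 is the explaining-away (discounting) effect.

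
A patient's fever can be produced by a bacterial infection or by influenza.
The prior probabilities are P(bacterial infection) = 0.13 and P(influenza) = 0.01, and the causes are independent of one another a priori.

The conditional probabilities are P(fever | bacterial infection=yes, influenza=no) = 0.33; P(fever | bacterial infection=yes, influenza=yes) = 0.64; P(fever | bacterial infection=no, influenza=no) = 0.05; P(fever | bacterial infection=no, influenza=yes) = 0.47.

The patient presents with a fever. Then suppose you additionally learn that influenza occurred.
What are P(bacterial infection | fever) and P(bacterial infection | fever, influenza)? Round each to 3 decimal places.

P(bacterial infection | fever) ≈ 0.479; P(bacterial infection | fever, influenza) ≈ 0.169

Numerator (weight on configurations with bacterial infection): 0.042471 + 0.000832 = 0.043303
Normalizer over all consistent configurations: 0.05×0.87×0.99 + 0.47×0.87×0.01 + 0.33×0.13×0.99 + 0.64×0.13×0.01 = 0.090457
Posterior = 0.043303 / 0.090457 ≈ 0.479

Now condition on the additional information:
P(fever | influenza) = 0.47×0.87 + 0.64×0.13 = 0.408900 + 0.083200 = 0.492100
Restricting to configurations with bacterial infection present: 0.64×0.13 = 0.083200.
Hence the posterior is 0.083200/0.492100 ≈ 0.169.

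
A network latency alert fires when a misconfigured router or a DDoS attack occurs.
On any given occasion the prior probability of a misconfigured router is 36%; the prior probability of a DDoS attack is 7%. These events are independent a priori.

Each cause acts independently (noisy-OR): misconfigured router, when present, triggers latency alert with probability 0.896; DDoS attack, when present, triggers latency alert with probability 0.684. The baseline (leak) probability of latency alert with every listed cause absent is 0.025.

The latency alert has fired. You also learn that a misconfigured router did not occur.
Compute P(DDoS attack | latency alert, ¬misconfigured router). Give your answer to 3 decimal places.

Under noisy-OR, P(latency alert | causes) = 1 − (1−0.025)·∏(1−qᵢ) over the active causes.
Enumerate both values of DDoS attack and weight by the priors:
  P(latency alert | ¬misconfigured router) = 0.025×0.93 + 0.6919×0.07
        = 0.023250 + 0.048433 = 0.071683
Configurations with DDoS attack contribute 0.048433, so
  P(DDoS attack | latency alert, ¬misconfigured router) = 0.048433 / 0.071683 ≈ 0.676

P(DDoS attack | latency alert, ¬misconfigured router) ≈ 0.676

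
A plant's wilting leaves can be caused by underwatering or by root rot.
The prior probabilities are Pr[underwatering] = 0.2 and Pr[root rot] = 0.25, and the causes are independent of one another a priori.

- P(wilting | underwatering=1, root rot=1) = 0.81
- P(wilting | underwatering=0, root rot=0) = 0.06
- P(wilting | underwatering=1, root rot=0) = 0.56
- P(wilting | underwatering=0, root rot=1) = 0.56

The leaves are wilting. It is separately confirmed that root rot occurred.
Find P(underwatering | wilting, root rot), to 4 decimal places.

P(wilting | root rot) = 0.56*0.8 + 0.81*0.2 = 0.448000 + 0.162000 = 0.610000
Of this, 0.162000 comes from 0.81*0.2 (the underwatering=true cases).
P(underwatering | wilting, root rot) = 0.162000 / 0.610000 ≈ 0.2656

P(underwatering | wilting, root rot) ≈ 0.2656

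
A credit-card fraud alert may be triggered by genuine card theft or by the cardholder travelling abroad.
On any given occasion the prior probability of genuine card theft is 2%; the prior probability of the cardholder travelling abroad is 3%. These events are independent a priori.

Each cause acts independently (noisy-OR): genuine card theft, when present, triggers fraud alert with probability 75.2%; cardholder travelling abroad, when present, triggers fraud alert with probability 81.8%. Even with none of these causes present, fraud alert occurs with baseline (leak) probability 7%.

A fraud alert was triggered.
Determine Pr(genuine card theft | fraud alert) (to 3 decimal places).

Pr(genuine card theft | fraud alert) ≈ 0.146

Under noisy-OR, P(fraud alert | causes) = 1 − (1−0.07)·∏(1−qᵢ) over the active causes.
By total probability over the 4 (genuine card theft, cardholder travelling abroad) configurations:
  P(fraud alert) = 0.07×0.98×0.97 + 0.83074×0.98×0.03 + 0.76936×0.02×0.97 + 0.958024×0.02×0.03
        = 0.066542 + 0.024424 + 0.014926 + 0.000575 = 0.106467
Configurations with genuine card theft contribute 0.015501, so
  P(genuine card theft | fraud alert) = 0.015501 / 0.106467 ≈ 0.146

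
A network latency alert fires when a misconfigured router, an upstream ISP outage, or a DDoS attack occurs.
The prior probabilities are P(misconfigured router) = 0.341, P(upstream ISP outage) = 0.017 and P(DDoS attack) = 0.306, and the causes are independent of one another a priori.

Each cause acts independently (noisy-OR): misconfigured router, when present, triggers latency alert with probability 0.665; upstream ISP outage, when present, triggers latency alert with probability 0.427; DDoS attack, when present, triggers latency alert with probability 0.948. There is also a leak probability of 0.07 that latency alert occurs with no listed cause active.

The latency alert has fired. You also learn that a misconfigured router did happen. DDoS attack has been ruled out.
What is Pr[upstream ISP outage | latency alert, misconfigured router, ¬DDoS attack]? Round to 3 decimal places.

Under noisy-OR, P(latency alert | causes) = 1 − (1−0.07)·∏(1−qᵢ) over the active causes.
Sum P(latency alert|·) weighted by the priors over both values of upstream ISP outage:
  P(latency alert | misconfigured router, ¬DDoS attack) = 0.68845·0.983 + 0.821482·0.017
        = 0.676746 + 0.013965 = 0.690711
The terms with upstream ISP outage present sum to 0.013965, so
  P(upstream ISP outage | latency alert, misconfigured router, ¬DDoS attack) = 0.013965 / 0.690711 ≈ 0.020

Pr[upstream ISP outage | latency alert, misconfigured router, ¬DDoS attack] ≈ 0.020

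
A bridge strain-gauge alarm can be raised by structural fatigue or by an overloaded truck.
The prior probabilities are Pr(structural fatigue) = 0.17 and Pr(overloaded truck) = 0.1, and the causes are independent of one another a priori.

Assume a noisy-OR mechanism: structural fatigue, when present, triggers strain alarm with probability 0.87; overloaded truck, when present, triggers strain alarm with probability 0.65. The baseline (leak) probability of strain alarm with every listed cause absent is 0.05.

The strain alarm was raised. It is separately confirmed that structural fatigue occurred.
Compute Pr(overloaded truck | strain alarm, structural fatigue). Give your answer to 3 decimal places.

Pr(overloaded truck | strain alarm, structural fatigue) ≈ 0.108

Under noisy-OR, P(strain alarm | causes) = 1 − (1−0.05)·∏(1−qᵢ) over the active causes.
Sum P(strain alarm|·) weighted by the priors over both values of overloaded truck:
  P(strain alarm | structural fatigue) = 0.8765*0.9 + 0.956775*0.1
        = 0.788850 + 0.095678 = 0.884528
The terms with overloaded truck present sum to 0.095678, so
  P(overloaded truck | strain alarm, structural fatigue) = 0.095678 / 0.884528 ≈ 0.108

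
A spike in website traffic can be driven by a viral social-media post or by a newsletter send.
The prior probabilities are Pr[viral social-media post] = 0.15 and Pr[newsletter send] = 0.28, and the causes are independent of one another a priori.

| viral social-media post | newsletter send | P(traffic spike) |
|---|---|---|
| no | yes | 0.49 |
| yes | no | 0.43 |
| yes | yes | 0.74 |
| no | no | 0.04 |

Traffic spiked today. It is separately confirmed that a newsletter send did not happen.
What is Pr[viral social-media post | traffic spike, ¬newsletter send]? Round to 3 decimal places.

Enumerate both values of viral social-media post and weight by the priors:
  P(traffic spike | ¬newsletter send) = 0.04·0.85 + 0.43·0.15
        = 0.034000 + 0.064500 = 0.098500
Keeping only the viral social-media post-present terms gives 0.064500, so
  P(viral social-media post | traffic spike, ¬newsletter send) = 0.064500 / 0.098500 ≈ 0.655

Pr[viral social-media post | traffic spike, ¬newsletter send] ≈ 0.655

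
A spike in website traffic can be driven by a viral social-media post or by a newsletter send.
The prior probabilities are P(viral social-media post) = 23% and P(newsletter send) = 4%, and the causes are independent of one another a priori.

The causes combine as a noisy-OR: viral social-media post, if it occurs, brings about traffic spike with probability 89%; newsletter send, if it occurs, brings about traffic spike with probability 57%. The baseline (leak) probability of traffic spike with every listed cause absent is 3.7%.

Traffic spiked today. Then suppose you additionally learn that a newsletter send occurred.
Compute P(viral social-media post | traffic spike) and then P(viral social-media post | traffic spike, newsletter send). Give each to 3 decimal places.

Under noisy-OR, P(traffic spike | causes) = 1 − (1−0.037)·∏(1−qᵢ) over the active causes.
P(traffic spike) = 0.037·0.77·0.96 + 0.58591·0.77·0.04 + 0.89407·0.23·0.96 + 0.95445·0.23·0.04 = 0.027350 + 0.018046 + 0.197411 + 0.008781 = 0.251588
Restricting to configurations with viral social-media post present: 0.197411 + 0.008781 = 0.206192.
P(viral social-media post | traffic spike) = 0.206192 / 0.251588 ≈ 0.820

With the extra evidence:
P(traffic spike | newsletter send) = 0.58591*0.77 + 0.95445*0.23 = 0.451151 + 0.219524 = 0.670675
Of this, 0.219524 comes from 0.95445*0.23 (the viral social-media post=true cases).
Hence the posterior is 0.219524/0.670675 ≈ 0.327.
Conditioning on newsletter send lowers the posterior on viral social-media post: the classic explaining-away effect in a common-effect structure.

P(viral social-media post | traffic spike) ≈ 0.820; P(viral social-media post | traffic spike, newsletter send) ≈ 0.327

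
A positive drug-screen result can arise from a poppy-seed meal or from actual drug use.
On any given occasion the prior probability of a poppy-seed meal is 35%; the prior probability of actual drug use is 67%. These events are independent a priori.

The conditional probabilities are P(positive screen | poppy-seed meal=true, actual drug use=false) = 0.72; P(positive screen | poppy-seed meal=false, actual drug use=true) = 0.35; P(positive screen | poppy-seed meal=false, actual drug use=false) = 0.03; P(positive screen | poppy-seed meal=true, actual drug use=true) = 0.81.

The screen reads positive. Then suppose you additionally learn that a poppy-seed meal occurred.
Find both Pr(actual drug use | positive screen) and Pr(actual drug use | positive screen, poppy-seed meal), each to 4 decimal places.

Pr(actual drug use | positive screen) ≈ 0.7926; Pr(actual drug use | positive screen, poppy-seed meal) ≈ 0.6955

Enumerate the 4 (poppy-seed meal, actual drug use) configurations and weight by the priors:
  P(positive screen) = 0.03×0.65×0.33 + 0.35×0.65×0.67 + 0.72×0.35×0.33 + 0.81×0.35×0.67
        = 0.006435 + 0.152425 + 0.083160 + 0.189945 = 0.431965
Keeping only the actual drug use-present terms gives 0.342370, so
  P(actual drug use | positive screen) = 0.342370 / 0.431965 ≈ 0.7926

Now also conditioning on poppy-seed meal=true:
Numerator (weight on configurations with actual drug use): 0.81·0.67 = 0.542700
The normalizing constant is 0.72·0.33 + 0.81·0.67 = 0.780300
P(actual drug use | positive screen, poppy-seed meal) = 0.542700/0.780300 ≈ 0.6955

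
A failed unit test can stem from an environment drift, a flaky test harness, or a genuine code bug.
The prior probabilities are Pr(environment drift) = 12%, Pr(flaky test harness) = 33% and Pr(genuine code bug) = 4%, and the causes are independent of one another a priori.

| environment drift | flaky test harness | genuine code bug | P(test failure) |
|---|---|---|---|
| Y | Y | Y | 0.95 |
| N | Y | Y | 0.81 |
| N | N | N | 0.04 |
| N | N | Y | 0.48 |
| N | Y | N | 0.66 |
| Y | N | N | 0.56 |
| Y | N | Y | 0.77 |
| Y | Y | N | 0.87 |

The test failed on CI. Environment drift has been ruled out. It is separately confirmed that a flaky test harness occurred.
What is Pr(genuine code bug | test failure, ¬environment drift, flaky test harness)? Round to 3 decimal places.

P(test failure | ¬environment drift, flaky test harness) = 0.66·0.96 + 0.81·0.04 = 0.633600 + 0.032400 = 0.666000
Restricting to configurations with genuine code bug present: 0.81·0.04 = 0.032400.
Hence the posterior is 0.032400/0.666000 ≈ 0.049.

Pr(genuine code bug | test failure, ¬environment drift, flaky test harness) ≈ 0.049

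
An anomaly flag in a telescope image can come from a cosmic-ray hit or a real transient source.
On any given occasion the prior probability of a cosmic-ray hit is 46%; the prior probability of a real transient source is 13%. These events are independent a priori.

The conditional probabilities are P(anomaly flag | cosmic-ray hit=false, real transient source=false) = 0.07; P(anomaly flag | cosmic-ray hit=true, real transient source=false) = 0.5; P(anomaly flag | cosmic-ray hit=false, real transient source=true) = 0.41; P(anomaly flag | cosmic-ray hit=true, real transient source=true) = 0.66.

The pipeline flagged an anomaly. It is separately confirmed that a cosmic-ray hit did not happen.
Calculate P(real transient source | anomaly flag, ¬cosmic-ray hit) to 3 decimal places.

P(real transient source | anomaly flag, ¬cosmic-ray hit) ≈ 0.467

By total probability over both values of real transient source:
  P(anomaly flag | ¬cosmic-ray hit) = 0.07×0.87 + 0.41×0.13
        = 0.060900 + 0.053300 = 0.114200
The terms with real transient source present sum to 0.053300, so
  P(real transient source | anomaly flag, ¬cosmic-ray hit) = 0.053300 / 0.114200 ≈ 0.467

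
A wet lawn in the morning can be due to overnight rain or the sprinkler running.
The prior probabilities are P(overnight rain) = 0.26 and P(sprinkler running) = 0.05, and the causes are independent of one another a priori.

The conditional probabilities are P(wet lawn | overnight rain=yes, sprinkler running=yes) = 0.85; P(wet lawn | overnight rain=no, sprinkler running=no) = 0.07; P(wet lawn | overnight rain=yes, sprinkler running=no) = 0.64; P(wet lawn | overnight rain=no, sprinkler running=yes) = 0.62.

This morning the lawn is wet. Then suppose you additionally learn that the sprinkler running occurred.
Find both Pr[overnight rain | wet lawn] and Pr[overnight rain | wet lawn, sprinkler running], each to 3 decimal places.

Pr[overnight rain | wet lawn] ≈ 0.701; Pr[overnight rain | wet lawn, sprinkler running] ≈ 0.325

Enumerate the 4 (overnight rain, sprinkler running) configurations and weight by the priors:
  P(wet lawn) = 0.07*0.74*0.95 + 0.62*0.74*0.05 + 0.64*0.26*0.95 + 0.85*0.26*0.05
        = 0.049210 + 0.022940 + 0.158080 + 0.011050 = 0.241280
Keeping only the overnight rain-present terms gives 0.169130, so
  P(overnight rain | wet lawn) = 0.169130 / 0.241280 ≈ 0.701

Now condition on the additional information:
Weight on overnight rain=true, given the evidence: 0.85×0.26 = 0.221000
The normalizing constant is 0.62×0.74 + 0.85×0.26 = 0.679800
P(overnight rain | wet lawn, sprinkler running) = 0.221000/0.679800 ≈ 0.325
The drop from 0.701 to 0.325 is the explaining-away (discounting) effect.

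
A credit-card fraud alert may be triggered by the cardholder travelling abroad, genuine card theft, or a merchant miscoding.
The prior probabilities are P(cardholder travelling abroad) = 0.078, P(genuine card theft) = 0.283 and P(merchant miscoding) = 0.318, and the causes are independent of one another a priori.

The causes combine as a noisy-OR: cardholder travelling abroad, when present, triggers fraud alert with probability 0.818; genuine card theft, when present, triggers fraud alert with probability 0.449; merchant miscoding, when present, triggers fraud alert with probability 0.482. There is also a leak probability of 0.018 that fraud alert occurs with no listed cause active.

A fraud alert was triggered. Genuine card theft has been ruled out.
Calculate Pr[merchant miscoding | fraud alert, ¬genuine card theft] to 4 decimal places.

Pr[merchant miscoding | fraud alert, ¬genuine card theft] ≈ 0.7517

Under noisy-OR, P(fraud alert | causes) = 1 − (1−0.018)·∏(1−qᵢ) over the active causes.
Weight on merchant miscoding=true, given the evidence: 0.144054 + 0.022508 = 0.166562
Denominator P(fraud alert | ¬genuine card theft): 0.018·0.922·0.682 + 0.491324·0.922·0.318 + 0.821276·0.078·0.682 + 0.907421·0.078·0.318 = 0.221569
P(merchant miscoding | fraud alert, ¬genuine card theft) = 0.166562/0.221569 ≈ 0.7517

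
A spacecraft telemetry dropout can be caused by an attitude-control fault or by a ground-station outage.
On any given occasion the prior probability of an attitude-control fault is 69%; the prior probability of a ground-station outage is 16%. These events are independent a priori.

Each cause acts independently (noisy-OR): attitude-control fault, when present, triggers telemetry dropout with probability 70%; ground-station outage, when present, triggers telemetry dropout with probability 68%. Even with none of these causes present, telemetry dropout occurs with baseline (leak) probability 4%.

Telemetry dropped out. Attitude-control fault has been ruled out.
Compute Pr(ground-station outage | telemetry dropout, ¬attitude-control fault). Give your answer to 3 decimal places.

Pr(ground-station outage | telemetry dropout, ¬attitude-control fault) ≈ 0.767

Under noisy-OR, P(telemetry dropout | causes) = 1 − (1−0.04)·∏(1−qᵢ) over the active causes.
By total probability over both values of ground-station outage:
  P(telemetry dropout | ¬attitude-control fault) = 0.04·0.84 + 0.6928·0.16
        = 0.033600 + 0.110848 = 0.144448
The terms with ground-station outage present sum to 0.110848, so
  P(ground-station outage | telemetry dropout, ¬attitude-control fault) = 0.110848 / 0.144448 ≈ 0.767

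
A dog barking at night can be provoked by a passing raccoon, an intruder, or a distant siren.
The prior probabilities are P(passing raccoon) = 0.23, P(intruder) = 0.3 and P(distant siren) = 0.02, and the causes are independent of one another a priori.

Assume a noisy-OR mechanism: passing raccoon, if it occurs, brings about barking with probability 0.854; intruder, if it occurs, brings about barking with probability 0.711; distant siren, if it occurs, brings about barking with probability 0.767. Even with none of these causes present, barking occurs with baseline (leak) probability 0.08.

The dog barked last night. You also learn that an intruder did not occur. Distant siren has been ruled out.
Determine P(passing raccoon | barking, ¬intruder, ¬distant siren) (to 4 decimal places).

Under noisy-OR, P(barking | causes) = 1 − (1−0.08)·∏(1−qᵢ) over the active causes.
Numerator (weight on configurations with passing raccoon): 0.86568*0.23 = 0.199106
The normalizing constant is 0.08*0.77 + 0.86568*0.23 = 0.260706
P(passing raccoon | barking, ¬intruder, ¬distant siren) = 0.199106/0.260706 ≈ 0.7637

P(passing raccoon | barking, ¬intruder, ¬distant siren) ≈ 0.7637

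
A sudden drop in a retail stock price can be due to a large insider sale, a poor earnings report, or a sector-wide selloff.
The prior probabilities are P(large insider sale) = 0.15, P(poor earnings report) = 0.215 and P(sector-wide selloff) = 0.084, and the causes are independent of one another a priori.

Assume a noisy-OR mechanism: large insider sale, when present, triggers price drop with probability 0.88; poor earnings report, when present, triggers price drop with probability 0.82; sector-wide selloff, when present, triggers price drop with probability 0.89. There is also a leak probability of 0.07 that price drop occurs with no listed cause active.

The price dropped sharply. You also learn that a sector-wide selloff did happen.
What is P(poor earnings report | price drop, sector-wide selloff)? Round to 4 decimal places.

P(poor earnings report | price drop, sector-wide selloff) ≈ 0.2283

Under noisy-OR, P(price drop | causes) = 1 − (1−0.07)·∏(1−qᵢ) over the active causes.
P(price drop | sector-wide selloff) = 0.8977*0.85*0.785 + 0.981586*0.85*0.215 + 0.987724*0.15*0.785 + 0.99779*0.15*0.215 = 0.598990 + 0.179385 + 0.116305 + 0.032179 = 0.926859
The poor earnings report-present share is 0.179385 + 0.032179 = 0.211564.
Hence the posterior is 0.211564/0.926859 ≈ 0.2283.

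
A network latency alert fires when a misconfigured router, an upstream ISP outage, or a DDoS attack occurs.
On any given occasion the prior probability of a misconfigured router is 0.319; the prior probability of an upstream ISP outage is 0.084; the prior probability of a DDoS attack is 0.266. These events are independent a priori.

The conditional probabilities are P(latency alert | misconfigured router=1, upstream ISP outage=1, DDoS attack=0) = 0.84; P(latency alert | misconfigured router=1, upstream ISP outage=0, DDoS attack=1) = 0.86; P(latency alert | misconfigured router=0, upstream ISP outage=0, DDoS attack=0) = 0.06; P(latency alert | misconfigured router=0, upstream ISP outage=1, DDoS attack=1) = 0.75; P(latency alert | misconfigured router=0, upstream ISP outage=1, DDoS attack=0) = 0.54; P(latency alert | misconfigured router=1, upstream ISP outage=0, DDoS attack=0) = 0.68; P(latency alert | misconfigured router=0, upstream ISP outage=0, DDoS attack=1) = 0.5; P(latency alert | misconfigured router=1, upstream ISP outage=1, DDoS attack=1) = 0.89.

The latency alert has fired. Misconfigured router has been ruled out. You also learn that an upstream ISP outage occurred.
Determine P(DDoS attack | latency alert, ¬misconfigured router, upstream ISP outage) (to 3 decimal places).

Numerator (weight on configurations with DDoS attack): 0.75·0.266 = 0.199500
Normalizer over all consistent configurations: 0.54·0.734 + 0.75·0.266 = 0.595860
Posterior = 0.199500 / 0.595860 ≈ 0.335

P(DDoS attack | latency alert, ¬misconfigured router, upstream ISP outage) ≈ 0.335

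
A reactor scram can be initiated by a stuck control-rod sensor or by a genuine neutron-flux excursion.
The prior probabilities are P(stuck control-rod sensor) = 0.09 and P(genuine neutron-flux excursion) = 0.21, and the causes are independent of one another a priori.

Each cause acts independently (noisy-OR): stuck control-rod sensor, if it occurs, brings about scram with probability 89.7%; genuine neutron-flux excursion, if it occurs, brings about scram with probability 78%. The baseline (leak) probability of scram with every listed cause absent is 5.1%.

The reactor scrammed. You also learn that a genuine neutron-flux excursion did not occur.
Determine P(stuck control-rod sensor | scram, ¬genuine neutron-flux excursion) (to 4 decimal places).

Under noisy-OR, P(scram | causes) = 1 − (1−0.051)·∏(1−qᵢ) over the active causes.
By total probability over both values of stuck control-rod sensor:
  P(scram | ¬genuine neutron-flux excursion) = 0.051*0.91 + 0.902253*0.09
        = 0.046410 + 0.081203 = 0.127613
Keeping only the stuck control-rod sensor-present terms gives 0.081203, so
  P(stuck control-rod sensor | scram, ¬genuine neutron-flux excursion) = 0.081203 / 0.127613 ≈ 0.6363

P(stuck control-rod sensor | scram, ¬genuine neutron-flux excursion) ≈ 0.6363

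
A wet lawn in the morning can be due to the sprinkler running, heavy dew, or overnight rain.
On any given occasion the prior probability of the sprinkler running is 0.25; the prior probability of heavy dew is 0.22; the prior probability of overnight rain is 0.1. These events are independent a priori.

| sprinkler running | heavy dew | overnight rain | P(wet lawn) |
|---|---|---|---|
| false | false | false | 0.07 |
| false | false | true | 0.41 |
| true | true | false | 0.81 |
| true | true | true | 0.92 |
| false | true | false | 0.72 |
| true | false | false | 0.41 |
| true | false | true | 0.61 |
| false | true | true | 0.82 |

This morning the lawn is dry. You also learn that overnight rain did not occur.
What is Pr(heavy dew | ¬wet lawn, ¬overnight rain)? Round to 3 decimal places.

Pr(heavy dew | ¬wet lawn, ¬overnight rain) ≈ 0.079

For the numerator, keep only heavy dew=true terms: 0.046200 + 0.010450 = 0.056650
Denominator P(¬wet lawn | ¬overnight rain): 0.93·0.75·0.78 + 0.28·0.75·0.22 + 0.59·0.25·0.78 + 0.19·0.25·0.22 = 0.715750
P(heavy dew | ¬wet lawn, ¬overnight rain) = 0.056650/0.715750 ≈ 0.079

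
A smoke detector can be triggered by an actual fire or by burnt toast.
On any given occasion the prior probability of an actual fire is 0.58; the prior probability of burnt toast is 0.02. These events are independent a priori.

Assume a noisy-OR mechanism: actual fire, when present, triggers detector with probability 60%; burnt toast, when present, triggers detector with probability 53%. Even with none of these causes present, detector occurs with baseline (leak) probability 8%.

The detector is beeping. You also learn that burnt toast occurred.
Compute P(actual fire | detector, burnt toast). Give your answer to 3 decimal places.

Under noisy-OR, P(detector | causes) = 1 − (1−0.08)·∏(1−qᵢ) over the active causes.
By total probability over both values of actual fire:
  P(detector | burnt toast) = 0.5676*0.42 + 0.82704*0.58
        = 0.238392 + 0.479683 = 0.718075
The terms with actual fire present sum to 0.479683, so
  P(actual fire | detector, burnt toast) = 0.479683 / 0.718075 ≈ 0.668

P(actual fire | detector, burnt toast) ≈ 0.668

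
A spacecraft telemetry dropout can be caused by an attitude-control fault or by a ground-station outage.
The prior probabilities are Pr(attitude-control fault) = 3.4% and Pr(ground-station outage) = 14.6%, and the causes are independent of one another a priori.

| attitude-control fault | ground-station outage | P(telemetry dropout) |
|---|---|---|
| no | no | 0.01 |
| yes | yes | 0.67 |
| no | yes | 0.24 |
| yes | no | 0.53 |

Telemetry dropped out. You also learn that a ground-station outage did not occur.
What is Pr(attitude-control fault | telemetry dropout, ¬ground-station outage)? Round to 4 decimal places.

Pr(attitude-control fault | telemetry dropout, ¬ground-station outage) ≈ 0.6510

P(telemetry dropout | ¬ground-station outage) = 0.01×0.966 + 0.53×0.034 = 0.009660 + 0.018020 = 0.027680
The attitude-control fault-present share is 0.53×0.034 = 0.018020.
So P(attitude-control fault | telemetry dropout, ¬ground-station outage) = 0.018020/0.027680 ≈ 0.6510.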